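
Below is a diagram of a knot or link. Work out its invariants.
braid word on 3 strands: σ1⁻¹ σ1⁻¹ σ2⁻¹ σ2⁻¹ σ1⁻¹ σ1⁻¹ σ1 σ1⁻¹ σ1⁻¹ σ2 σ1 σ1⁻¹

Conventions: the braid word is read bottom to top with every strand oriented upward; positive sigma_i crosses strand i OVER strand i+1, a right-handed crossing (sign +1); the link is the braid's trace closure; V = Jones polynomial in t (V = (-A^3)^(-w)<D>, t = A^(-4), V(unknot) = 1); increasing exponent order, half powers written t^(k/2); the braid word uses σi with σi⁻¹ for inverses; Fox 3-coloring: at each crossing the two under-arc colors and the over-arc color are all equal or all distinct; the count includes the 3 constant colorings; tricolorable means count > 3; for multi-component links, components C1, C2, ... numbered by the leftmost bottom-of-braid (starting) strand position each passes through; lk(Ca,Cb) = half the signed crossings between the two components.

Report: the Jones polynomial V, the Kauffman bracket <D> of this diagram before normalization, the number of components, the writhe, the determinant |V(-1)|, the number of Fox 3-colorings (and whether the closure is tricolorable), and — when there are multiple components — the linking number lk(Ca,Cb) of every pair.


Jones polynomial: V(t) = -t^-9 + 2t^-8 - 3t^-7 + 3t^-6 - 3t^-5 + 3t^-4 - t^-3 + t^-2
<D> = A^-10 - A^-6 + 3A^-2 - 3A^2 + 3A^6 - 3A^10 + 2A^14 - A^18; writhe -6
components 1, writhe -6 (12 crossings)
3-colorings: 3 of 3^12, det 17 — not tricolorable
note: |V(-1)| = 17: so not tricolorable, since 3 does not divide 17


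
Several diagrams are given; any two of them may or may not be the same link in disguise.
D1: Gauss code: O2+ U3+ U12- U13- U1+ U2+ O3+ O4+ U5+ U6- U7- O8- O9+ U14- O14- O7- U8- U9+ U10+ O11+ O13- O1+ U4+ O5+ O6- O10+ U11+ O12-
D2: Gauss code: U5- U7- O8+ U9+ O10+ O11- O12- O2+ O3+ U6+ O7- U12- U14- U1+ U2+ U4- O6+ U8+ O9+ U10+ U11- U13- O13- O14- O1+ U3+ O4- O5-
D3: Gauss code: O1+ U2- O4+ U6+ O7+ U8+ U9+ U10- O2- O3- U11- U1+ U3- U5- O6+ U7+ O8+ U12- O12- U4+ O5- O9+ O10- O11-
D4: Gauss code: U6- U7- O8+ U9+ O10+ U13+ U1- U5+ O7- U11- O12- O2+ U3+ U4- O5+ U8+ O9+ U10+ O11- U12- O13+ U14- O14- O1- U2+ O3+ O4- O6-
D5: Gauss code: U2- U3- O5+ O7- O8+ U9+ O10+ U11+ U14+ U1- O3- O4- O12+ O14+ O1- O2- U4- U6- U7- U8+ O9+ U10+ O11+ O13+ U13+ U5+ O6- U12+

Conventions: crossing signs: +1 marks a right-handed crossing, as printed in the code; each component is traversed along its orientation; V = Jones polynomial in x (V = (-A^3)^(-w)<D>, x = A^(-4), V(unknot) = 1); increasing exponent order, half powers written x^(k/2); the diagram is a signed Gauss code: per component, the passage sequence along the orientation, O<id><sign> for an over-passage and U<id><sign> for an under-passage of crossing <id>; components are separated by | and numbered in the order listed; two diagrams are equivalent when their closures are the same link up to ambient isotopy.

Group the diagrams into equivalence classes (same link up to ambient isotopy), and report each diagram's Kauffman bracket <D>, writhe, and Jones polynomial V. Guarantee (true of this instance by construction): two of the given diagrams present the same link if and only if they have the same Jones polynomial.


equivalence classes: {D1} | {D2, D3, D4, D5}
D1 (bracket -A^-10 + A^-6 + A^2; 14 crossings at w = +2): V = x + x^3 - x^4
V(D2) = x^-1 - 1 + 2x - 2x^2 + 2x^3 - 2x^4 + x^5  [14 crossings, <D> = A^-20 - 2A^-16 + 2A^-12 - 2A^-8 + 2A^-4 - 1 + A^4, w = 0]
V(D3) = x^-1 - 1 + 2x - 2x^2 + 2x^3 - 2x^4 + x^5  (w 0, c 12, <D> = A^-20 - 2A^-16 + 2A^-12 - 2A^-8 + 2A^-4 - 1 + A^4)
D4 (bracket A^-20 - 2A^-16 + 2A^-12 - 2A^-8 + 2A^-4 - 1 + A^4; 14 crossings at w = 0): V = x^-1 - 1 + 2x - 2x^2 + 2x^3 - 2x^4 + x^5
V(D5) = x^-1 - 1 + 2x - 2x^2 + 2x^3 - 2x^4 + x^5  (w +2, c 14, <D> = A^-14 - 2A^-10 + 2A^-6 - 2A^-2 + 2A^2 - A^6 + A^10)
key observation: V(x) takes 2 values over 5 diagrams, fixing the grouping


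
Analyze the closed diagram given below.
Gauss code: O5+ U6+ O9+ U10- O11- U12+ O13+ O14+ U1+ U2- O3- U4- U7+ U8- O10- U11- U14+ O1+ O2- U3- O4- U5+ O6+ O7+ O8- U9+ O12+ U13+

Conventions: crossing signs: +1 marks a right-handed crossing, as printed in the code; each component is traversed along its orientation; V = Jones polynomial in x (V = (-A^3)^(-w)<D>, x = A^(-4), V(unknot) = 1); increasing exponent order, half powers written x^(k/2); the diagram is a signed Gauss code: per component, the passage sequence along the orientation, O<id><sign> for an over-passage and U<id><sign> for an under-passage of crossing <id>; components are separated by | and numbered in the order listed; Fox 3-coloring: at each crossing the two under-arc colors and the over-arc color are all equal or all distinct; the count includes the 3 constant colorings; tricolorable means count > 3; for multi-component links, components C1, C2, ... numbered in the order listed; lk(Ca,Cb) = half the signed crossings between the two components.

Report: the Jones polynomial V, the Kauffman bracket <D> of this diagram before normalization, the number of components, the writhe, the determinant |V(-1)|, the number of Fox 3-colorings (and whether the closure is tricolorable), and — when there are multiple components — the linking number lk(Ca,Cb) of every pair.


Jones polynomial: V(x) = -x^-2 + 2x^-1 - 3 + 5x - 4x^2 + 5x^3 - 4x^4 + 2x^5 - x^6
<D> = -A^-18 + 2A^-14 - 4A^-10 + 5A^-6 - 4A^-2 + 5A^2 - 3A^6 + 2A^10 - A^14; writhe +2
components 1, writhe +2 (14 crossings)
3-colorings: 9 of 3^14, det 27 — tricolorable
note: det 27 = |V(-1)|; divisible by 3, so tricolorable


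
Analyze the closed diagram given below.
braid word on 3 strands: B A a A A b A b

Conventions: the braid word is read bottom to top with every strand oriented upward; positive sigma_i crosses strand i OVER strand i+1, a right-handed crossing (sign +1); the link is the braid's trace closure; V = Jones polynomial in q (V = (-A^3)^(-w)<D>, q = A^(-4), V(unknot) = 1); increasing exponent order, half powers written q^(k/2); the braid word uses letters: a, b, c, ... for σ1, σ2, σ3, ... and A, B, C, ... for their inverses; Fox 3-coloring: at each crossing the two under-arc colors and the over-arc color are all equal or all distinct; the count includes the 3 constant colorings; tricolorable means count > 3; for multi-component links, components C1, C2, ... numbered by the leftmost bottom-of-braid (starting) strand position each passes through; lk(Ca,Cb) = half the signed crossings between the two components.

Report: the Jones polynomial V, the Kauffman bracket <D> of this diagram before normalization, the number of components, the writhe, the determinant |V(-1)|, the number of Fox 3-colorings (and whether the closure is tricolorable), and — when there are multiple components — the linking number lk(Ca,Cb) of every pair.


V(q) = -q^-4 + q^-3 + q^-1
bracket: A^-2 + A^6 - A^10, w = -2
1 component, writhe -2, over 8 crossings
det 3, colorings 9 of 3^8 — tricolorable
observation: V spans 3 powers of q: at least 3 crossings in any diagram


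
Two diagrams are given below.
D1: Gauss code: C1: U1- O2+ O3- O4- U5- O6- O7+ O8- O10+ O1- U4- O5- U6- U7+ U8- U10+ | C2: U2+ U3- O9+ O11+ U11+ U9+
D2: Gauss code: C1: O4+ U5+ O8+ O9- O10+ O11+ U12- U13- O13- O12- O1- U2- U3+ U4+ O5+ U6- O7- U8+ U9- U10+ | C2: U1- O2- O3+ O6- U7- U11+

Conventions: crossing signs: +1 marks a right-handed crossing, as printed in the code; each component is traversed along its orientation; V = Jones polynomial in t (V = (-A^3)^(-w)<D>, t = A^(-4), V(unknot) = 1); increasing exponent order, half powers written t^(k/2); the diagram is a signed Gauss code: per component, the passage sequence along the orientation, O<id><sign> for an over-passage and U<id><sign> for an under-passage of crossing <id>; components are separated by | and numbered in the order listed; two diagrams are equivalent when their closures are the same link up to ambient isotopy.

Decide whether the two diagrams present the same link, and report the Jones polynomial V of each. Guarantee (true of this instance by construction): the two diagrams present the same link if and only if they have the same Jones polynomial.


equivalent: no
V(D1) = t^(-9/2) - t^(-5/2) - t^(-3/2) - t^(-1/2)  (w -1, c 11, <D> = A^-1 + A^3 + A^7 - A^15)
V(D2) = -t^(-3/2) - 2t^(1/2) + t^(3/2) - t^(5/2) + t^(7/2)  [13 crossings, <D> = -A^-17 + A^-13 - A^-9 + 2A^-5 + A^3, w = -1]
key observation: comparing 2 Jones polynomials yields 2 groups


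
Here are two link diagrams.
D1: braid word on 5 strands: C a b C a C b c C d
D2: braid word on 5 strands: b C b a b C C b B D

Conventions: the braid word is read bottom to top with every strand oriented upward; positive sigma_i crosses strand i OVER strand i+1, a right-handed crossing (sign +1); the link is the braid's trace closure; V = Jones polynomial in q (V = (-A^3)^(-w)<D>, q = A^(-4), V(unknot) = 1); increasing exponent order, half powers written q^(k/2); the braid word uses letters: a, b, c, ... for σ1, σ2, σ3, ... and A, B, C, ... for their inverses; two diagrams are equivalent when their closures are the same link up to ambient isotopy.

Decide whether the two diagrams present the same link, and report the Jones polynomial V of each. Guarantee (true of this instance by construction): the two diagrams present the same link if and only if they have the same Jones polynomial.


equivalent: yes
V(D1) = -q^-3 + 2q^-2 - 2q^-1 + 3 - 2q + 2q^2 - q^3  (w +2, c 10, <D> = -A^-6 + 2A^-2 - 2A^2 + 3A^6 - 2A^10 + 2A^14 - A^18)
D2 (bracket -A^-12 + 2A^-8 - 2A^-4 + 3 - 2A^4 + 2A^8 - A^12; 10 crossings at w = 0): V = -q^-3 + 2q^-2 - 2q^-1 + 3 - 2q + 2q^2 - q^3
why: all 2 diagrams share one V(q), hence one class


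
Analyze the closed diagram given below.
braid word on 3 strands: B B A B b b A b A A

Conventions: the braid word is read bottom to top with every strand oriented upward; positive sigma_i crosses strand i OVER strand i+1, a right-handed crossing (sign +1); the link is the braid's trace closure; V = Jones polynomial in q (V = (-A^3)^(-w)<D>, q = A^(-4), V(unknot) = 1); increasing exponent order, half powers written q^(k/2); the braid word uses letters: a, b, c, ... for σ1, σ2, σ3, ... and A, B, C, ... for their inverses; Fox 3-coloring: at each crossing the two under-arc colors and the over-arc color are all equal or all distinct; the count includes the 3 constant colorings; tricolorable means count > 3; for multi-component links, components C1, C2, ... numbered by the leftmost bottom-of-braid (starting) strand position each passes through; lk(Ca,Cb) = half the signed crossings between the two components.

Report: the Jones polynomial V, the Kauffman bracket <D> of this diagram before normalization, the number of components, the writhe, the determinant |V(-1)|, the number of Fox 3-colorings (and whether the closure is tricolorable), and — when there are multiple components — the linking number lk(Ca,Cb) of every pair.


V = q^-7 - 2q^-6 + 2q^-5 - 3q^-4 + 3q^-3 - 2q^-2 + 2q^-1
<D> = 2A^-8 - 2A^-4 + 3 - 3A^4 + 2A^8 - 2A^12 + A^16 (w = -4)
1 component over 10 crossings, w = -4
9 Fox colorings among 3^10, |V(-1)| = 15: tricolorable
why: V spans 6 powers of q: at least 6 crossings in any diagram


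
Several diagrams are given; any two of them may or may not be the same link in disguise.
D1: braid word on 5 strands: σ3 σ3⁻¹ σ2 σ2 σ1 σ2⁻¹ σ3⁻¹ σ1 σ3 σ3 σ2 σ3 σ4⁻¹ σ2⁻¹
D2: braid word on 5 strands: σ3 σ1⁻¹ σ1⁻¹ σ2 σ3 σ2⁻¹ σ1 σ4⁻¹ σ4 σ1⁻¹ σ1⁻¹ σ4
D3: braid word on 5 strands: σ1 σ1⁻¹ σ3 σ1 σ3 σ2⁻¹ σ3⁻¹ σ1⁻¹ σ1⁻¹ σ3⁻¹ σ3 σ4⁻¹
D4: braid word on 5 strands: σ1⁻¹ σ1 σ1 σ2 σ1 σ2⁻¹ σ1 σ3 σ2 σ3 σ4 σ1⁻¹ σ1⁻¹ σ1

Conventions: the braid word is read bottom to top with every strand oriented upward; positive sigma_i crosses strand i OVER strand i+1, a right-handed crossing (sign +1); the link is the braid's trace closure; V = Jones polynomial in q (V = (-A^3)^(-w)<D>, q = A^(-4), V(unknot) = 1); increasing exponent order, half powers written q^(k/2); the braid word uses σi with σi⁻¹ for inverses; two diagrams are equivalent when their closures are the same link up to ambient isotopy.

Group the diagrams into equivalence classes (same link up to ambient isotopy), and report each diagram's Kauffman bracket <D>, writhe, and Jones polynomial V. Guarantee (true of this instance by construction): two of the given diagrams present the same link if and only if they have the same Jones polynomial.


grouping into links: {D1, D4} | {D2} | {D3}
V(D1) = q - q^2 + 2q^3 - q^4 + q^5 - q^6  (w +4, c 14, <D> = -A^-12 + A^-8 - A^-4 + 2 - A^4 + A^8)
V(D2) = -q^-4 + q^-3 + q^-1  (w 0, c 12, <D> = A^4 + A^12 - A^16)
D3 (bracket A^-6; 12 crossings at w = -2): V = 1
D4 (bracket -A^-6 + A^-2 - A^2 + 2A^6 - A^10 + A^14; 14 crossings at w = +6): V = q - q^2 + 2q^3 - q^4 + q^5 - q^6
key observation: V(q) takes 3 values over 4 diagrams, fixing the grouping


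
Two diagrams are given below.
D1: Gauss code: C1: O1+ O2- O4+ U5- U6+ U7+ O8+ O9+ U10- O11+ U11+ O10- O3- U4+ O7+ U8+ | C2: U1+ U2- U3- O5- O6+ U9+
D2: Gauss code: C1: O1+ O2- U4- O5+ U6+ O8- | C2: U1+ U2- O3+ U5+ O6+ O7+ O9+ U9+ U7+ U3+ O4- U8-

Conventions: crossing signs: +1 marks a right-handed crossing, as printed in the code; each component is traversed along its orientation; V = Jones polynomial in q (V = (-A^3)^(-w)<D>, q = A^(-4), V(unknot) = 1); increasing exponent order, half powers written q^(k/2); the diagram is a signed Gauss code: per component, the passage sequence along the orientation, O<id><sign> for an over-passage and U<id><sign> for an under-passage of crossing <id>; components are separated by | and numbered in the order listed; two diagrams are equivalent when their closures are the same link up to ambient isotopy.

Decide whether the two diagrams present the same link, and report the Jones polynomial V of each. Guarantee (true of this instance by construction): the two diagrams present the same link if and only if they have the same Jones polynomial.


equivalent: no
V(D1) = -q^(1/2) - q^(3/2) - q^(5/2) + q^(9/2)  (w +3, c 11, <D> = -A^-9 + A^-1 + A^3 + A^7)
D2 (bracket -A^-5 + 2A^-1 - A^3 + 2A^7 - A^11 + A^15; 9 crossings at w = +3): V = -q^(-3/2) + q^(-1/2) - 2q^(1/2) + q^(3/2) - 2q^(5/2) + q^(7/2)
why: comparing 2 Jones polynomials yields 2 groups


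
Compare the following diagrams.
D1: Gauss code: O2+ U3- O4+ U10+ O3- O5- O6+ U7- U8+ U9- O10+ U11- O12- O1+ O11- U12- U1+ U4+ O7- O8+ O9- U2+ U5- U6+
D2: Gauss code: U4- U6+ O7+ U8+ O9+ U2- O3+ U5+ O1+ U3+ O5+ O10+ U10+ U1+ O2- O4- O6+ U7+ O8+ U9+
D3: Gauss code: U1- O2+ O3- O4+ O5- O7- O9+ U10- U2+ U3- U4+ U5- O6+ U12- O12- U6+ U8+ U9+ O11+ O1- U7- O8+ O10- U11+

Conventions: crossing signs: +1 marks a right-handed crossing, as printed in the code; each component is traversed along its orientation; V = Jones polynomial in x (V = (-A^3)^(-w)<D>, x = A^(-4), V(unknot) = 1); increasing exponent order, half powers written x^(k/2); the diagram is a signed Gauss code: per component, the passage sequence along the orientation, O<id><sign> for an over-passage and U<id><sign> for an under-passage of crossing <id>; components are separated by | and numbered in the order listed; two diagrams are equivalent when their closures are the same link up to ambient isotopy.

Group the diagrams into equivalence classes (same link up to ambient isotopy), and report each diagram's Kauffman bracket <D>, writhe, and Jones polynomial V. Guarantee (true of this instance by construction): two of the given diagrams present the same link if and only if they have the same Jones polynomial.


classes: {D1} | {D2} | {D3}
V(D1) = x^-2 - x^-1 + 1 - x + x^2  [12 crossings, <D> = A^-8 - A^-4 + 1 - A^4 + A^8, w = 0]
D2 (bracket A^-14 - 2A^-10 + A^-6 - 2A^-2 + 2A^2 + A^10; 10 crossings at w = +6): V = x^2 + 2x^4 - 2x^5 + x^6 - 2x^7 + x^8
V(D3) = 1  (w 0, c 12, <D> = 1)
insight: comparing 3 Jones polynomials yields 3 groups


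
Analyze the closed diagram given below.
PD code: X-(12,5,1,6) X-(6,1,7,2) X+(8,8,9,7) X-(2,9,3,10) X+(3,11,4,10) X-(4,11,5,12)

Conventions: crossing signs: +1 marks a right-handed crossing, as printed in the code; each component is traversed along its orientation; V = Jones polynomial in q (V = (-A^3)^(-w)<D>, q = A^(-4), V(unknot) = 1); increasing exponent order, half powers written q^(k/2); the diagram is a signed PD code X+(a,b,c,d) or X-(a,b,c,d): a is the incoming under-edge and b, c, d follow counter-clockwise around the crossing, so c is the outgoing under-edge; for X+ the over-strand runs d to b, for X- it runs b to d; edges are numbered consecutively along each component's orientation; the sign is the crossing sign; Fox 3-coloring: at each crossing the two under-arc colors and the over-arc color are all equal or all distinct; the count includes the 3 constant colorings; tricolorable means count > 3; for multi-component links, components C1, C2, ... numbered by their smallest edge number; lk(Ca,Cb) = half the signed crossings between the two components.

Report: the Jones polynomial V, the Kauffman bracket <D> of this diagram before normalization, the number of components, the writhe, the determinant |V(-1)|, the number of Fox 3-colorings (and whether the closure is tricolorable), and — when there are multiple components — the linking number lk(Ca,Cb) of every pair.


Jones polynomial: V(q) = -q^-4 + q^-3 + q^-1
<D> = A^-2 + A^6 - A^10; writhe -2
components 1, writhe -2 (6 crossings)
3-colorings: 9 of 3^6, det 3 — tricolorable
note: |V(-1)| = 3: so tricolorable, since 3 divides 3


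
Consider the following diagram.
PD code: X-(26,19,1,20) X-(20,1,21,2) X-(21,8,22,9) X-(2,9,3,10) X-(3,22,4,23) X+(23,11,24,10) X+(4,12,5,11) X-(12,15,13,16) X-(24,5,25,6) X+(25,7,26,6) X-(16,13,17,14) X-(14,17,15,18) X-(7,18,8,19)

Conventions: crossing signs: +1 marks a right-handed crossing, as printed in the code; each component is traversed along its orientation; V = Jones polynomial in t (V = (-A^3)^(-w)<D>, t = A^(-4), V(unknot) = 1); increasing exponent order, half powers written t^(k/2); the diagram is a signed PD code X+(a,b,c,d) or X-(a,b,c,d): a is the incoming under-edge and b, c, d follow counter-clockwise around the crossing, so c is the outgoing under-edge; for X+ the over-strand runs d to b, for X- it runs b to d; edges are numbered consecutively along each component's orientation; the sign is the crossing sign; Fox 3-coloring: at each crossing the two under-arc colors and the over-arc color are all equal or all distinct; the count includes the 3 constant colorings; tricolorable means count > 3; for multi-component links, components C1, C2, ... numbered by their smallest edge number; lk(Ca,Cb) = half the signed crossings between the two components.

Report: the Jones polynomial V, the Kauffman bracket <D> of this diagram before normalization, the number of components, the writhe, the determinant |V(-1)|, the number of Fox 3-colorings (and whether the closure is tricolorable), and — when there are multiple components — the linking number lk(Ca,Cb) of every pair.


V(t) = t^-8 - 2t^-7 + t^-6 - 2t^-5 + 2t^-4 + t^-2
bracket: -A^-13 - 2A^-5 + 2A^-1 - A^3 + 2A^7 - A^11, w = -7
1 component, writhe -7, over 13 crossings
det 9, colorings 27 of 3^13 — tricolorable
observation: w = -7 shifts under R1 moves; the (-A^3)^(7) factor cancels that in V


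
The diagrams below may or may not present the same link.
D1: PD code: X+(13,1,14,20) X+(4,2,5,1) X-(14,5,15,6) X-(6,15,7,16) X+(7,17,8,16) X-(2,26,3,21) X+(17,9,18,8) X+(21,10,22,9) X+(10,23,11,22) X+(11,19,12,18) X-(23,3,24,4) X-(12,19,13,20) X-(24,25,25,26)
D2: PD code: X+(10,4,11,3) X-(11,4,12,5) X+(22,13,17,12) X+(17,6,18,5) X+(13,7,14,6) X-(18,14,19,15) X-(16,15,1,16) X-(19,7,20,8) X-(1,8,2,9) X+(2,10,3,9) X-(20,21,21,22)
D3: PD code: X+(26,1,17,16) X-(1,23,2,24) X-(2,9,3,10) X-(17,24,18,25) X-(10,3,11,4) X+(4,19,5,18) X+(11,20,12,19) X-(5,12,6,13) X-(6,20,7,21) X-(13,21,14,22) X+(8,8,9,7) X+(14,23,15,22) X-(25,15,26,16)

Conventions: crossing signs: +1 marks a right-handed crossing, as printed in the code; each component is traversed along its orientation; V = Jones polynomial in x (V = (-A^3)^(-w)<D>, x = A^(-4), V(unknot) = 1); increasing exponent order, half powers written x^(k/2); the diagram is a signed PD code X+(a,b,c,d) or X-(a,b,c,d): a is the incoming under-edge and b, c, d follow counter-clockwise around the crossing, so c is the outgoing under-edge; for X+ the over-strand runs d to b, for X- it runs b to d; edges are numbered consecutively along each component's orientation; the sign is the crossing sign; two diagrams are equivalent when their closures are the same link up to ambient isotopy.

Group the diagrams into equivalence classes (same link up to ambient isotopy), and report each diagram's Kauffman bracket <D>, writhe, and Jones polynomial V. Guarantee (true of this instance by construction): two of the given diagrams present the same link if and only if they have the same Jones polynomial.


equivalence classes: {D1} | {D2} | {D3}
D1 (bracket -A^-11 + 2A^-7 - A^-3 + 2A - A^5 + A^9; 13 crossings at w = +1): V = -x^(-3/2) + x^(-1/2) - 2x^(1/2) + x^(3/2) - 2x^(5/2) + x^(7/2)
V(D2) = -x^(-1/2) - x^(1/2)  [11 crossings, <D> = A^-5 + A^-1, w = -1]
D3 (bracket A^-7 + A^-3 + A - A^9; 13 crossings at w = -3): V = x^(-9/2) - x^(-5/2) - x^(-3/2) - x^(-1/2)
key observation: comparing 3 Jones polynomials yields 3 groups


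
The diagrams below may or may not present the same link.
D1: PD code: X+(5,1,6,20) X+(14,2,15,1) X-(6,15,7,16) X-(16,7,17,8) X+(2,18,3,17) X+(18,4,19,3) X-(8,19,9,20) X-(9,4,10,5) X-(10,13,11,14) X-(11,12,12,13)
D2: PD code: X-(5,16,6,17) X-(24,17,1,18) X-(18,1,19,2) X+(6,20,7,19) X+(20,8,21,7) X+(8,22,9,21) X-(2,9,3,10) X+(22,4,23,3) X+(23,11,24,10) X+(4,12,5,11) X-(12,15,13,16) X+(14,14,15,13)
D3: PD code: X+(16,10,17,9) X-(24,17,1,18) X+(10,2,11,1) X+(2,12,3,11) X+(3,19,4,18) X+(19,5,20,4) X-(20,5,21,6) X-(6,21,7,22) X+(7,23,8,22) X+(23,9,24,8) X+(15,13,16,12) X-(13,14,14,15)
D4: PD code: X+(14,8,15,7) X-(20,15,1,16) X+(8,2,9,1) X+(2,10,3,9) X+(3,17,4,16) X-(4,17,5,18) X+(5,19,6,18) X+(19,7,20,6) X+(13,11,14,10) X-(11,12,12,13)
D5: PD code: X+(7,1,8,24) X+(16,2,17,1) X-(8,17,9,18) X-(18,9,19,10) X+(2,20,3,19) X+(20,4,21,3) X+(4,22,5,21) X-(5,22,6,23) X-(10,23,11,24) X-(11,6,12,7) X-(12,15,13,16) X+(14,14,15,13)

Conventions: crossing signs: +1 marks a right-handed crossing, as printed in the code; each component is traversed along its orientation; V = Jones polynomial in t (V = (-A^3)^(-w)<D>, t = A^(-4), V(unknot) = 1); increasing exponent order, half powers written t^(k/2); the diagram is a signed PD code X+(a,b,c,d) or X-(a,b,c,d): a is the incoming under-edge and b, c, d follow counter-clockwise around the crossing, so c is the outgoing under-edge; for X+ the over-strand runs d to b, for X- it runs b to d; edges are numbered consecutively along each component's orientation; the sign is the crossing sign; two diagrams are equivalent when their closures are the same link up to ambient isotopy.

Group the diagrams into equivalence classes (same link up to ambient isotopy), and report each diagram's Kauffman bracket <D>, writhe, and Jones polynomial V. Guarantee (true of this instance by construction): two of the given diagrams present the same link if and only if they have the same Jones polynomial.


grouping into links: {D1, D5} | {D2} | {D3, D4}
V(D1) = -t^-3 + t^-2 - t^-1 + 3 - t + t^2 - t^3  (w -2, c 10, <D> = -A^-18 + A^-14 - A^-10 + 3A^-6 - A^-2 + A^2 - A^6)
V(D2) = t^-1 - 1 + 2t - 2t^2 + 2t^3 - 2t^4 + t^5  (w +2, c 12, <D> = A^-14 - 2A^-10 + 2A^-6 - 2A^-2 + 2A^2 - A^6 + A^10)
D3 (bracket -A^-12 + A^-8 - A^-4 + 2 - A^4 + A^8; 12 crossings at w = +4): V = t - t^2 + 2t^3 - t^4 + t^5 - t^6
V(D4) = t - t^2 + 2t^3 - t^4 + t^5 - t^6  [10 crossings, <D> = -A^-12 + A^-8 - A^-4 + 2 - A^4 + A^8, w = +4]
V(D5) = -t^-3 + t^-2 - t^-1 + 3 - t + t^2 - t^3  [12 crossings, <D> = -A^-12 + A^-8 - A^-4 + 3 - A^4 + A^8 - A^12, w = 0]
key observation: comparing 5 Jones polynomials yields 3 groups


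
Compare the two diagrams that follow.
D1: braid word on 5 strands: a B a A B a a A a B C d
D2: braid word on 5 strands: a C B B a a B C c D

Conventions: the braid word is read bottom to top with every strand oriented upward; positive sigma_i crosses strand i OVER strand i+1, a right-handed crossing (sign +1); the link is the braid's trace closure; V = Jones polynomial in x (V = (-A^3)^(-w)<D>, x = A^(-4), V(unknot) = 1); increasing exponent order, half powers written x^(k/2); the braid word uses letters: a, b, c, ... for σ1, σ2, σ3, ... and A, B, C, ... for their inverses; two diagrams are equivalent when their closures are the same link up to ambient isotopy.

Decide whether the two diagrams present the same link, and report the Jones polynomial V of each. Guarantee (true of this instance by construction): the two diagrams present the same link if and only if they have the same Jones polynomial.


same link: yes
V(D1) = -x^-3 + 2x^-2 - 2x^-1 + 3 - 2x + 2x^2 - x^3  [12 crossings, <D> = -A^-12 + 2A^-8 - 2A^-4 + 3 - 2A^4 + 2A^8 - A^12, w = 0]
V(D2) = -x^-3 + 2x^-2 - 2x^-1 + 3 - 2x + 2x^2 - x^3  [10 crossings, <D> = -A^-18 + 2A^-14 - 2A^-10 + 3A^-6 - 2A^-2 + 2A^2 - A^6, w = -2]
insight: D2 (10 crossings) and D1 (12) are Markov-related braid presentations


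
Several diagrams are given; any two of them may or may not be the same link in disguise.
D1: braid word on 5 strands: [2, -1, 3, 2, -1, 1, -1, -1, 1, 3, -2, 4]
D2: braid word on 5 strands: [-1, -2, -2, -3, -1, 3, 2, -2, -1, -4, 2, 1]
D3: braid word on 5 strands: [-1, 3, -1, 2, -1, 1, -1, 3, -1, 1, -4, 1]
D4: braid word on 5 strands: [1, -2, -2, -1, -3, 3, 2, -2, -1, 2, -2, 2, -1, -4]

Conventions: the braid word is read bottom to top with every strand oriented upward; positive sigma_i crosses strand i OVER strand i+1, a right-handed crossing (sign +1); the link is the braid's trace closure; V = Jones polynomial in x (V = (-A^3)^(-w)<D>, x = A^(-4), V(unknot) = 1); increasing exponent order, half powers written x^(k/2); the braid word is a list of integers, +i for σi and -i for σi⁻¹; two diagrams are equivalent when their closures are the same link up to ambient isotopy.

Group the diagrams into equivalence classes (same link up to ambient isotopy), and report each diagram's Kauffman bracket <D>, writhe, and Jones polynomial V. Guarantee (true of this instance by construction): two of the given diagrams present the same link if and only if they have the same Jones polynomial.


classes: {D1, D3} | {D2, D4}
V(D1) = x^-2 + 2 + x^2  [12 crossings, <D> = A^-2 + 2A^6 + A^14, w = +2]
V(D2) = x^-3 + x^-2 + x^-1 + 1  (w -4, c 12, <D> = A^-12 + A^-8 + A^-4 + 1)
D3 (bracket A^-8 + 2 + A^8; 12 crossings at w = 0): V = x^-2 + 2 + x^2
V(D4) = x^-3 + x^-2 + x^-1 + 1  [14 crossings, <D> = A^-12 + A^-8 + A^-4 + 1, w = -4]
note: V(x) takes 2 values over 4 diagrams, fixing the grouping


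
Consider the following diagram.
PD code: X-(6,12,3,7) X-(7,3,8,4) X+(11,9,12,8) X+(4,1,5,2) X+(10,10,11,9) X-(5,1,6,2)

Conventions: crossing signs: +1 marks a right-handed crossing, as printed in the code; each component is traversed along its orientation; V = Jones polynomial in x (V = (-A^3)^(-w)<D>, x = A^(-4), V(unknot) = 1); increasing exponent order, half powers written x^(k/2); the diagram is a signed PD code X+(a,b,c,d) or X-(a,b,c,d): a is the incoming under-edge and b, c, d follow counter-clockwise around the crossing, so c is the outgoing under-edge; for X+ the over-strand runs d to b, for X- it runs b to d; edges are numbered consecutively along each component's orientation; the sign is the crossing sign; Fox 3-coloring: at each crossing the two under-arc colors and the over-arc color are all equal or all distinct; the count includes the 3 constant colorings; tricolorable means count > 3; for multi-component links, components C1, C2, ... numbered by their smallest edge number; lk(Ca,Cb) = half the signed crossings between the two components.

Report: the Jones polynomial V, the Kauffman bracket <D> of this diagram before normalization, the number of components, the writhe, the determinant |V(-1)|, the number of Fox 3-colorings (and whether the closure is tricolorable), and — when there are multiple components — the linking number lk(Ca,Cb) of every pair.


V = x^-3 + x^-2 + x^-1 + 1
<D> = 1 + A^4 + A^8 + A^12 (w = 0)
3 components over 6 crossings, w = 0
lk(C1,C2): 0
lk(C1,C3) = 0
linking number lk(C2,C3) = -1
9 Fox colorings among 3^7, |V(-1)| = 0: tricolorable
why: the span of V is 3, within the link bound 6 + 3 - 1


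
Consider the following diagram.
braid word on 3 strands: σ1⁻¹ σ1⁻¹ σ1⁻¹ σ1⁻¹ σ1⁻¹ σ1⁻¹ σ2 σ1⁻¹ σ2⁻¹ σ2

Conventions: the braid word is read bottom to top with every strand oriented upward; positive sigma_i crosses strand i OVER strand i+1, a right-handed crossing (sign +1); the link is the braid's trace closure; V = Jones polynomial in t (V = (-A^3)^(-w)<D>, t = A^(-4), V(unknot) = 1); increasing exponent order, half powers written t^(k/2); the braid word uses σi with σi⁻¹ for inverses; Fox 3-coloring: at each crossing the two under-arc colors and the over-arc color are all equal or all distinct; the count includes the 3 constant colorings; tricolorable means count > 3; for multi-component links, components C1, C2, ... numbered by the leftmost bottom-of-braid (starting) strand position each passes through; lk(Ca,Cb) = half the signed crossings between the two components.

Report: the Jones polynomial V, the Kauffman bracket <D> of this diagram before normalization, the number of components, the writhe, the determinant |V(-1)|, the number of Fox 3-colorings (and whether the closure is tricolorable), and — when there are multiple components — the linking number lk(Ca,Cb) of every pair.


V(t) = -t^-10 + t^-9 - t^-8 + t^-7 - t^-6 + t^-5 + t^-3
bracket: A^-6 + A^2 - A^6 + A^10 - A^14 + A^18 - A^22, w = -6
1 component, writhe -6, over 10 crossings
det 7, colorings 3 of 3^10 — not tricolorable
observation: inverse pairs cancel, leaving σ1⁻¹ σ1⁻¹ σ1⁻¹ σ1⁻¹ σ1⁻¹ σ1⁻¹ σ2 σ1⁻¹


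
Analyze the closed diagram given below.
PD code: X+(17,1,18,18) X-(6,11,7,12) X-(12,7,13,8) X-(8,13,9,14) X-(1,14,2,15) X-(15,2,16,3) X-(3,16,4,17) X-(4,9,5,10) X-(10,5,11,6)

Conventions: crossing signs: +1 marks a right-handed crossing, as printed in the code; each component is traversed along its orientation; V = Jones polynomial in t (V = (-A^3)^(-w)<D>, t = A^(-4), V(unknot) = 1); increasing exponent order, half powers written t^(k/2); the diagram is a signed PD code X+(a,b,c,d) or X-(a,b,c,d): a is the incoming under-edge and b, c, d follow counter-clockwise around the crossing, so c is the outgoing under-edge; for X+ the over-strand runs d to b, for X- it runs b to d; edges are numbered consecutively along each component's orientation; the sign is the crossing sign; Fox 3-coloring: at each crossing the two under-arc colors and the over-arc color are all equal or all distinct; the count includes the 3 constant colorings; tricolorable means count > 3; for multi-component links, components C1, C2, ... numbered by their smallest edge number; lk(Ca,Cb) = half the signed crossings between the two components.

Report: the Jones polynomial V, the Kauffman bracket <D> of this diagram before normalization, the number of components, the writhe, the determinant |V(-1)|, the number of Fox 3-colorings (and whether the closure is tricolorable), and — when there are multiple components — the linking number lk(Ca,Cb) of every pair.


Jones polynomial: V(t) = t^-11 - 2t^-10 + 2t^-9 - 3t^-8 + 2t^-7 - 2t^-6 + 2t^-5 + t^-3
<D> = -A^-9 - 2A^-1 + 2A^3 - 2A^7 + 3A^11 - 2A^15 + 2A^19 - A^23; writhe -7
components 1, writhe -7 (9 crossings)
3-colorings: 9 of 3^9, det 15 — tricolorable
note: det 15 = |V(-1)|; divisible by 3, so tricolorable


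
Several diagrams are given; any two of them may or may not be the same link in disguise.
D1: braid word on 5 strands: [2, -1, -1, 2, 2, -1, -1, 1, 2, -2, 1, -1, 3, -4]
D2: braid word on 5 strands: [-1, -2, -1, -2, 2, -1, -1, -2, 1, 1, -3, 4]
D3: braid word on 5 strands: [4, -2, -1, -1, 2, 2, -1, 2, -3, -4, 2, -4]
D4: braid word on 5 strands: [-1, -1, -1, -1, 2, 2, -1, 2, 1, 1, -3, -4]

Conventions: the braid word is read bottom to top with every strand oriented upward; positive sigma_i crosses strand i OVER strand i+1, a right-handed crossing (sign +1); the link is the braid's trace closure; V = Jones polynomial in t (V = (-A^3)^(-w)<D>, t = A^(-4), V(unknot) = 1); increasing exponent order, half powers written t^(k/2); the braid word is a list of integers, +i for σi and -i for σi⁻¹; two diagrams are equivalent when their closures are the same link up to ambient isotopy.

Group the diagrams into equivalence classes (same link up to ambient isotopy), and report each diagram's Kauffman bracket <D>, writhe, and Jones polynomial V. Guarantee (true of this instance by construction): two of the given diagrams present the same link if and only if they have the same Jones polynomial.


grouping into links: {D1, D3, D4} | {D2}
V(D1) = -t^-3 + 2t^-2 - 2t^-1 + 3 - 2t + 2t^2 - t^3  (w 0, c 14, <D> = -A^-12 + 2A^-8 - 2A^-4 + 3 - 2A^4 + 2A^8 - A^12)
V(D2) = -t^-6 + t^-5 - t^-4 + 2t^-3 - t^-2 + t^-1  [12 crossings, <D> = A^-8 - A^-4 + 2 - A^4 + A^8 - A^12, w = -4]
D3 (bracket -A^-18 + 2A^-14 - 2A^-10 + 3A^-6 - 2A^-2 + 2A^2 - A^6; 12 crossings at w = -2): V = -t^-3 + 2t^-2 - 2t^-1 + 3 - 2t + 2t^2 - t^3
V(D4) = -t^-3 + 2t^-2 - 2t^-1 + 3 - 2t + 2t^2 - t^3  [12 crossings, <D> = -A^-18 + 2A^-14 - 2A^-10 + 3A^-6 - 2A^-2 + 2A^2 - A^6, w = -2]
why: 2 classes among 4 diagrams; unequal V(t) rules out equality


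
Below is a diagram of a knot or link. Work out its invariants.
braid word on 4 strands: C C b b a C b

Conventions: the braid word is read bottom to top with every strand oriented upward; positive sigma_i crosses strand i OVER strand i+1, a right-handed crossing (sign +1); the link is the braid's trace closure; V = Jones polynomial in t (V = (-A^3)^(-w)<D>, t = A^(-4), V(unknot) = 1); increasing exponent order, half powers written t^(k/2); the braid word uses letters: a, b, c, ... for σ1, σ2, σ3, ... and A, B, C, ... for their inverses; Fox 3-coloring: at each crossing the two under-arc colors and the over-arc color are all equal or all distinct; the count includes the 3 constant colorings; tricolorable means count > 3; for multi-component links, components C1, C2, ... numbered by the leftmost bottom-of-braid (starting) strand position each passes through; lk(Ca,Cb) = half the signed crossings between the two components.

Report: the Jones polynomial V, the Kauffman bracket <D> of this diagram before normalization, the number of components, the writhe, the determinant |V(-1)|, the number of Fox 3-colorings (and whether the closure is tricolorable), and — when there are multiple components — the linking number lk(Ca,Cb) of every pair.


V(t) = -t^-3 + 2t^-2 - 2t^-1 + 3 - 2t + 2t^2 - t^3
bracket: A^-9 - 2A^-5 + 2A^-1 - 3A^3 + 2A^7 - 2A^11 + A^15, w = +1
1 component, writhe +1, over 7 crossings
det 13, colorings 3 of 3^7 — not tricolorable
observation: w = +1 (over 7 crossings) is diagram-only; (-A^3)^(-1) removes it from V


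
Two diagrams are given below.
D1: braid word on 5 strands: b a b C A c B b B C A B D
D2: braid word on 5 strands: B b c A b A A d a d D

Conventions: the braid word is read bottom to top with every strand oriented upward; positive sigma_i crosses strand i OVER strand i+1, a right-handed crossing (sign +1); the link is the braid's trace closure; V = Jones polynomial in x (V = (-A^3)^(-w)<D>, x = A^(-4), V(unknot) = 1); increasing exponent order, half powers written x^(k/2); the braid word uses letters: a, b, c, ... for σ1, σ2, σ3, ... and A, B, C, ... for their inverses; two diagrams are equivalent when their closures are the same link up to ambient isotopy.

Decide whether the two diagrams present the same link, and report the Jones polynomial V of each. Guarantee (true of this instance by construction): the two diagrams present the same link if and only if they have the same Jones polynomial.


same link: no
V(D1) = -x^(-1/2) - x^(1/2)  [13 crossings, <D> = A^-11 + A^-7, w = -3]
V(D2) = -x^(-5/2) - x^(-1/2)  (w +1, c 11, <D> = A^5 + A^13)
note: 2 values of V(x) split the 2 diagrams


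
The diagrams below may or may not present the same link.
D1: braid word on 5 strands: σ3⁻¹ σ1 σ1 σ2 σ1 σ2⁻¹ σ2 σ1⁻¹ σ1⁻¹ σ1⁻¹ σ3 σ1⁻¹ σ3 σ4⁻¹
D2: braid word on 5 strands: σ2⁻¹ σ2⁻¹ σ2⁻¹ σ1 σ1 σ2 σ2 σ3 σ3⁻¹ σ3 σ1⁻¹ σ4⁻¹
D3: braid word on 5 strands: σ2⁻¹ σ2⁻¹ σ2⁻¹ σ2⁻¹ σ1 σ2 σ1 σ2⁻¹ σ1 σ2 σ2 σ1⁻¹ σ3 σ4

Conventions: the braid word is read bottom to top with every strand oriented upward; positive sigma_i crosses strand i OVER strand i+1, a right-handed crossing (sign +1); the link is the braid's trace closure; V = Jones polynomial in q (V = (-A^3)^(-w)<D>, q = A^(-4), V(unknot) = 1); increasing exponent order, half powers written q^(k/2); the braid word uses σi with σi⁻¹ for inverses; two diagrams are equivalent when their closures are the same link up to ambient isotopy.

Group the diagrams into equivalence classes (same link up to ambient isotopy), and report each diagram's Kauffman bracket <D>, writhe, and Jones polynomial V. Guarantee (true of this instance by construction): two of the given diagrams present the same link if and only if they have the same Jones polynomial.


grouping into links: {D1} | {D2, D3}
V(D1) = 1  (w 0, c 14, <D> = 1)
V(D2) = -q^-3 + 2q^-2 - 2q^-1 + 3 - 2q + 2q^2 - q^3  (w 0, c 12, <D> = -A^-12 + 2A^-8 - 2A^-4 + 3 - 2A^4 + 2A^8 - A^12)
V(D3) = -q^-3 + 2q^-2 - 2q^-1 + 3 - 2q + 2q^2 - q^3  [14 crossings, <D> = -A^-6 + 2A^-2 - 2A^2 + 3A^6 - 2A^10 + 2A^14 - A^18, w = +2]
why: comparing 3 Jones polynomials yields 2 groups


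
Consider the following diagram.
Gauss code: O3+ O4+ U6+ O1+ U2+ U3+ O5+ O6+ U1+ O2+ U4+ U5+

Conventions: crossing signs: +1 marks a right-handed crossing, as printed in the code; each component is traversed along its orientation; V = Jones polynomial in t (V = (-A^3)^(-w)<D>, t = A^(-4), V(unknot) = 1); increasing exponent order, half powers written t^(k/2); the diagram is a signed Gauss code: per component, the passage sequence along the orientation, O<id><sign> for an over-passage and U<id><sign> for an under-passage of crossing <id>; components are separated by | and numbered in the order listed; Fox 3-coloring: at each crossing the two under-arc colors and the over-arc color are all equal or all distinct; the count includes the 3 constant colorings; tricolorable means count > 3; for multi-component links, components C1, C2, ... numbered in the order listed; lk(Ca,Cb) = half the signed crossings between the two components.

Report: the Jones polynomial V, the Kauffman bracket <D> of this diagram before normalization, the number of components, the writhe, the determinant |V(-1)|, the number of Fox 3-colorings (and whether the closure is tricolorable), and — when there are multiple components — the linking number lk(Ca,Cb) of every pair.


Jones polynomial: V(t) = t^2 + t^4 - t^5 + t^6 - t^7
<D> = -A^-10 + A^-6 - A^-2 + A^2 + A^10; writhe +6
components 1, writhe +6 (6 crossings)
3-colorings: 3 of 3^6, det 5 — not tricolorable
note: det 5 = |V(-1)|; not divisible by 3, so not tricolorable


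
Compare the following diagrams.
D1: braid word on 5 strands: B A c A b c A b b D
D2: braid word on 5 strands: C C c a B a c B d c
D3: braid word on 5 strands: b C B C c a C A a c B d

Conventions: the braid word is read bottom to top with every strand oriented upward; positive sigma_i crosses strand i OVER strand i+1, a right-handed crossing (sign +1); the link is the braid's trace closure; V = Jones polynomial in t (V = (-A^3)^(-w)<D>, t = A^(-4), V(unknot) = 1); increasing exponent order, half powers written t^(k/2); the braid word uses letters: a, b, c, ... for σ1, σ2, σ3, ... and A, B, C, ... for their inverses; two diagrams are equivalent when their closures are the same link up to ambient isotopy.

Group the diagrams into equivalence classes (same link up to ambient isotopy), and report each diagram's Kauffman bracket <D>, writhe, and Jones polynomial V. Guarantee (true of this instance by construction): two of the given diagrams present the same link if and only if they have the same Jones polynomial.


grouping into links: {D1} | {D2} | {D3}
V(D1) = -t^-3 + 2t^-2 - 2t^-1 + 3 - 2t + 2t^2 - t^3  (w 0, c 10, <D> = -A^-12 + 2A^-8 - 2A^-4 + 3 - 2A^4 + 2A^8 - A^12)
V(D2) = t^-2 - t^-1 + 1 - t + t^2  [10 crossings, <D> = A^-2 - A^2 + A^6 - A^10 + A^14, w = +2]
D3 (bracket 1; 12 crossings at w = 0): V = 1
why: 3 values of V(t) split the 3 diagrams
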